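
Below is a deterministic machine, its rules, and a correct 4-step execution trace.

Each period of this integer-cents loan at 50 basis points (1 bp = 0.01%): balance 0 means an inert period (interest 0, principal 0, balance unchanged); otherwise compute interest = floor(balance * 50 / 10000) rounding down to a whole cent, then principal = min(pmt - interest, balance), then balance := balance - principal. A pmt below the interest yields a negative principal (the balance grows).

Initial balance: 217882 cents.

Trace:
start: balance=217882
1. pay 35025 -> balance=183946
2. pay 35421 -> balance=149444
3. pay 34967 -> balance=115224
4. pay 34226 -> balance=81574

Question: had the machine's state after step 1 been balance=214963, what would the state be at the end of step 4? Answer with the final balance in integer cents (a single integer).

state after step 1 := balance=214963
2. pay 35421 -> balance=180616
3. pay 34967 -> balance=146552
4. pay 34226 -> balance=113058

113058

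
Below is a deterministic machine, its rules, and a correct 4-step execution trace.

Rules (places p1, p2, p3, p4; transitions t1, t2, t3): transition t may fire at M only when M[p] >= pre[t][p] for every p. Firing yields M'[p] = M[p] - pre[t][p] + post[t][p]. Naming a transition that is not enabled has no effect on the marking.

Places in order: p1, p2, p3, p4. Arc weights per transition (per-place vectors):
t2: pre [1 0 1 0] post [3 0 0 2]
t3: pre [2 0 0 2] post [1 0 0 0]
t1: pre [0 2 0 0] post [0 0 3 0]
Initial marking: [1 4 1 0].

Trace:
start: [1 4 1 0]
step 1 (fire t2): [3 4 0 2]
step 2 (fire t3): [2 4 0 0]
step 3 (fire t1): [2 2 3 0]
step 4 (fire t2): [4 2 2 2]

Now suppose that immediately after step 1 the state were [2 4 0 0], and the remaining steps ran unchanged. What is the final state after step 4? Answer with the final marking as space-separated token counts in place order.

state after step 1 := [2 4 0 0]
step 2 (fire t3): [2 4 0 0]
step 3 (fire t1): [2 2 3 0]
step 4 (fire t2): [4 2 2 2]

4 2 2 2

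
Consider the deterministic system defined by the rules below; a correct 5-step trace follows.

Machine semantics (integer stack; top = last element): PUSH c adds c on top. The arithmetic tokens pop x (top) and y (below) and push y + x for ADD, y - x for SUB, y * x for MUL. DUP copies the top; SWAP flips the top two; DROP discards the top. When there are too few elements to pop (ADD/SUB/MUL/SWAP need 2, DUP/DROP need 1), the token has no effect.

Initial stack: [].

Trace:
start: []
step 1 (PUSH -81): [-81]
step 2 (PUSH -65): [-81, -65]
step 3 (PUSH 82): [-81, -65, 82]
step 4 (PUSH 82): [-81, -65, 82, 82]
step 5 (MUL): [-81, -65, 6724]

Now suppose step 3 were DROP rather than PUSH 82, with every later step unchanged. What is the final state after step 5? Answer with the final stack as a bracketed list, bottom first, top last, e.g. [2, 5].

(re-executing from step 3 with the substitution; state before step 3: [-81, -65])
step 3 (DROP): [-81]
step 4 (PUSH 82): [-81, 82]
step 5 (MUL): [-6642]

[-6642]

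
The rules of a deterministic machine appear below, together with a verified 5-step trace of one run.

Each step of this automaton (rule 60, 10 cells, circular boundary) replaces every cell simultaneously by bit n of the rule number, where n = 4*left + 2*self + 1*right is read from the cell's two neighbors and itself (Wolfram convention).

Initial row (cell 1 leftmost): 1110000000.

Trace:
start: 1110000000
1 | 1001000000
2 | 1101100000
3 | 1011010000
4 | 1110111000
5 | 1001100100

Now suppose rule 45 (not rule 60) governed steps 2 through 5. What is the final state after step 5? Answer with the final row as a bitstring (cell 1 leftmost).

(re-executing steps 2..5 under rule 45; state before step 2: 1001000000)
2 | 1001011110
3 | 1001110001
4 | 0001000101
5 | 0101010111

0101010111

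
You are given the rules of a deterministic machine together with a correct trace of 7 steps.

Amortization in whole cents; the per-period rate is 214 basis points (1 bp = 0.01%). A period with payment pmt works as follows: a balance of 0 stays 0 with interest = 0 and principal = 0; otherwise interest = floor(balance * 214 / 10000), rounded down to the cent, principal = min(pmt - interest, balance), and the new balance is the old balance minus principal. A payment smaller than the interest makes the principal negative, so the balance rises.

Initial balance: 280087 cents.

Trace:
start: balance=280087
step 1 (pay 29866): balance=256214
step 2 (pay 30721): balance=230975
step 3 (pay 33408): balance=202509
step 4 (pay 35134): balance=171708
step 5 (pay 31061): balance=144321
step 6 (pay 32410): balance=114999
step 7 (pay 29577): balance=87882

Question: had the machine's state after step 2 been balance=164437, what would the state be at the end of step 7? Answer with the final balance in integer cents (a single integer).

13915

state after step 2 := balance=164437
step 3 (pay 33408): balance=134547
step 4 (pay 35134): balance=102292
step 5 (pay 31061): balance=73420
step 6 (pay 32410): balance=42581
step 7 (pay 29577): balance=13915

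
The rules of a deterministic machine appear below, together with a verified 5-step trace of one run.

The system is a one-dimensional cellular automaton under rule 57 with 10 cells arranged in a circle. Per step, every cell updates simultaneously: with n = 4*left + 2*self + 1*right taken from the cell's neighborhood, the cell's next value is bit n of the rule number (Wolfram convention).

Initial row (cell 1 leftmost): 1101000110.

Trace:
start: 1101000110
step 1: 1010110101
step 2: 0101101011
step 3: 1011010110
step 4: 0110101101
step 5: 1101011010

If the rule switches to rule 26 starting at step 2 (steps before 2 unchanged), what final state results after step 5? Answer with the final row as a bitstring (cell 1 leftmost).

1101011010

(re-executing steps 2..5 under rule 26; state before step 2: 1010110101)
step 2: 0000100001
step 3: 1001010010
step 4: 0110001100
step 5: 1101011010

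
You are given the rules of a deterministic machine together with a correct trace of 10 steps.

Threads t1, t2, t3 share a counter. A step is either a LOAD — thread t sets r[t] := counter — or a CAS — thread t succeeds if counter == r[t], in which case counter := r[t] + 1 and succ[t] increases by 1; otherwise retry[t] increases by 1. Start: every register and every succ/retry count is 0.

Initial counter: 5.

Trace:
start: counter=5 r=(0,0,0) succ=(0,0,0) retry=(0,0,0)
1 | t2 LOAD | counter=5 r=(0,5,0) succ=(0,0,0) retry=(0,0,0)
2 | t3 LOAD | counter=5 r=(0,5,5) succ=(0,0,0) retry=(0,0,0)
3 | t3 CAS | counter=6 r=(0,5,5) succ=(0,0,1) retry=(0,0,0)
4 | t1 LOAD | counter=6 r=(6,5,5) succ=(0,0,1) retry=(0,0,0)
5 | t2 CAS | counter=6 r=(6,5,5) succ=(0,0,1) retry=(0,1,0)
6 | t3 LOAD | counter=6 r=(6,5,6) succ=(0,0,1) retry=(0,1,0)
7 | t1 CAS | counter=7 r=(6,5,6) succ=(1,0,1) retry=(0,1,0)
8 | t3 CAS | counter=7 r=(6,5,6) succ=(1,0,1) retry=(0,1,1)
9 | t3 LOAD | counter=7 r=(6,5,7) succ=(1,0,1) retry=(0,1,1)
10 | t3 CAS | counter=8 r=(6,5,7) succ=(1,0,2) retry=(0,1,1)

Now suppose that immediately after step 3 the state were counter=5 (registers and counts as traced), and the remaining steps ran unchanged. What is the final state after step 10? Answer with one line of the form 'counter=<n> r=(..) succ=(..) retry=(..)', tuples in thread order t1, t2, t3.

counter=8 r=(5,5,7) succ=(0,1,3) retry=(1,0,0)

state after step 3 := counter=5 r=(0,5,5) succ=(0,0,1) retry=(0,0,0)
4 | t1 LOAD | counter=5 r=(5,5,5) succ=(0,0,1) retry=(0,0,0)
5 | t2 CAS | counter=6 r=(5,5,5) succ=(0,1,1) retry=(0,0,0)
6 | t3 LOAD | counter=6 r=(5,5,6) succ=(0,1,1) retry=(0,0,0)
7 | t1 CAS | counter=6 r=(5,5,6) succ=(0,1,1) retry=(1,0,0)
8 | t3 CAS | counter=7 r=(5,5,6) succ=(0,1,2) retry=(1,0,0)
9 | t3 LOAD | counter=7 r=(5,5,7) succ=(0,1,2) retry=(1,0,0)
10 | t3 CAS | counter=8 r=(5,5,7) succ=(0,1,3) retry=(1,0,0)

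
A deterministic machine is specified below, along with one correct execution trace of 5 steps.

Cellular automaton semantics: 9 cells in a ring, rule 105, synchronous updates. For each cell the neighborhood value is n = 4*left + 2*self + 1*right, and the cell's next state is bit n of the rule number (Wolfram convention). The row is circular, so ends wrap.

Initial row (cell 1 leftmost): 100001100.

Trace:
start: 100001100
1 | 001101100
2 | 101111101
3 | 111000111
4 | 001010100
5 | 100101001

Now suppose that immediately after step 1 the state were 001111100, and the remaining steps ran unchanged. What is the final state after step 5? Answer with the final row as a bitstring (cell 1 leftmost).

state after step 1 := 001111100
2 | 101000101
3 | 110010011
4 | 010000010
5 | 000111000

000111000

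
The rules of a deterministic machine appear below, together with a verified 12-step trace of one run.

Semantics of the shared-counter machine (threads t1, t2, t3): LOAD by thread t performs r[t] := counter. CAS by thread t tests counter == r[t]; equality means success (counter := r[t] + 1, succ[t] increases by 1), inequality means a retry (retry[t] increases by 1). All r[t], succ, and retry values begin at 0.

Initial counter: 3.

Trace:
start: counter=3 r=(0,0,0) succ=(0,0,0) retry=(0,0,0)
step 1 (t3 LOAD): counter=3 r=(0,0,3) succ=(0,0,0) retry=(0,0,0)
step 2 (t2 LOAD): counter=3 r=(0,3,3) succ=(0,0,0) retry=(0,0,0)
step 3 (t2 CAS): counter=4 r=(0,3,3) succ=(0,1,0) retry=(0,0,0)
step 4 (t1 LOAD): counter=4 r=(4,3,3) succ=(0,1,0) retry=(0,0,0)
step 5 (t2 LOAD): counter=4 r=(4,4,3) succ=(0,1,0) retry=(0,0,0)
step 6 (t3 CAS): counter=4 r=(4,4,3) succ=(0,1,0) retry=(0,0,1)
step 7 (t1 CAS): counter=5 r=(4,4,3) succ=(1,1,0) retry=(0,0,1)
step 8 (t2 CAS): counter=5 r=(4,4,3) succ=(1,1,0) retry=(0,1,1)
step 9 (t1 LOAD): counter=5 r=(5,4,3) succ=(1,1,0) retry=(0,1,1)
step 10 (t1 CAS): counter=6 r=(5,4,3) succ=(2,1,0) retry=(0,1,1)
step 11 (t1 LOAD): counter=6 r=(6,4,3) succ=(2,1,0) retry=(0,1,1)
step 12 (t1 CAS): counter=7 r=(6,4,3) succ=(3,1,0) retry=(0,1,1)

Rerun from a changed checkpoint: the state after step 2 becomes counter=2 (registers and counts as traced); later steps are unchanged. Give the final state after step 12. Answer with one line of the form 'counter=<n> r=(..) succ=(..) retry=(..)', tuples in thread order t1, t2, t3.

counter=5 r=(4,2,3) succ=(3,0,0) retry=(0,2,1)

state after step 2 := counter=2 r=(0,3,3) succ=(0,0,0) retry=(0,0,0)
step 3 (t2 CAS): counter=2 r=(0,3,3) succ=(0,0,0) retry=(0,1,0)
step 4 (t1 LOAD): counter=2 r=(2,3,3) succ=(0,0,0) retry=(0,1,0)
step 5 (t2 LOAD): counter=2 r=(2,2,3) succ=(0,0,0) retry=(0,1,0)
step 6 (t3 CAS): counter=2 r=(2,2,3) succ=(0,0,0) retry=(0,1,1)
step 7 (t1 CAS): counter=3 r=(2,2,3) succ=(1,0,0) retry=(0,1,1)
step 8 (t2 CAS): counter=3 r=(2,2,3) succ=(1,0,0) retry=(0,2,1)
step 9 (t1 LOAD): counter=3 r=(3,2,3) succ=(1,0,0) retry=(0,2,1)
step 10 (t1 CAS): counter=4 r=(3,2,3) succ=(2,0,0) retry=(0,2,1)
step 11 (t1 LOAD): counter=4 r=(4,2,3) succ=(2,0,0) retry=(0,2,1)
step 12 (t1 CAS): counter=5 r=(4,2,3) succ=(3,0,0) retry=(0,2,1)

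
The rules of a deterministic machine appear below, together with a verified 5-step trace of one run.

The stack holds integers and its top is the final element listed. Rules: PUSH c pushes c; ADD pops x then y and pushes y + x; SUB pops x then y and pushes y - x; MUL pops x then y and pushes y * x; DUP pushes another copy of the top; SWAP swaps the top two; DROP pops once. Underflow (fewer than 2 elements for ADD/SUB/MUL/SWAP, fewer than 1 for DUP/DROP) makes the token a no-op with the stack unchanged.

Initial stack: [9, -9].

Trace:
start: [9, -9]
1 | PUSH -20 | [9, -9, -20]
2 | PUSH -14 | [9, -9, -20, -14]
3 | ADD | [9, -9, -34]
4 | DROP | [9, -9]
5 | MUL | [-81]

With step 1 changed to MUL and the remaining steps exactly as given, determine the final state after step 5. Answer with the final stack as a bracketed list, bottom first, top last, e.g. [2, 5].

[]

(re-executing from step 1 with the substitution; state before step 1: [9, -9])
1 | MUL | [-81]
2 | PUSH -14 | [-81, -14]
3 | ADD | [-95]
4 | DROP | []
5 | MUL | []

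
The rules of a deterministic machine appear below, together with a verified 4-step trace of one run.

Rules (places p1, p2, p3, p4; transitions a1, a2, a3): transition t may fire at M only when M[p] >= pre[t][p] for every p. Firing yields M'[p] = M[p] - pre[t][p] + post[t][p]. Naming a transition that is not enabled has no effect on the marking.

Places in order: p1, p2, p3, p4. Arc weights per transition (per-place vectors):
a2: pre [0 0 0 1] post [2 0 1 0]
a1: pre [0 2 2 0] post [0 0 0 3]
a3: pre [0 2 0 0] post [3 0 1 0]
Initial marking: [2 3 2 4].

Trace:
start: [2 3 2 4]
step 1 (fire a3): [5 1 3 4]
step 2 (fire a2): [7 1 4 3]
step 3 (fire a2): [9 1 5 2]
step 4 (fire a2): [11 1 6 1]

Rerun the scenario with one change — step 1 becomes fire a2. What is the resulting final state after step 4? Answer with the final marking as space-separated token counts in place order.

10 3 6 0

(re-executing from step 1 with the substitution; state before step 1: [2 3 2 4])
step 1 (fire a2): [4 3 3 3]
step 2 (fire a2): [6 3 4 2]
step 3 (fire a2): [8 3 5 1]
step 4 (fire a2): [10 3 6 0]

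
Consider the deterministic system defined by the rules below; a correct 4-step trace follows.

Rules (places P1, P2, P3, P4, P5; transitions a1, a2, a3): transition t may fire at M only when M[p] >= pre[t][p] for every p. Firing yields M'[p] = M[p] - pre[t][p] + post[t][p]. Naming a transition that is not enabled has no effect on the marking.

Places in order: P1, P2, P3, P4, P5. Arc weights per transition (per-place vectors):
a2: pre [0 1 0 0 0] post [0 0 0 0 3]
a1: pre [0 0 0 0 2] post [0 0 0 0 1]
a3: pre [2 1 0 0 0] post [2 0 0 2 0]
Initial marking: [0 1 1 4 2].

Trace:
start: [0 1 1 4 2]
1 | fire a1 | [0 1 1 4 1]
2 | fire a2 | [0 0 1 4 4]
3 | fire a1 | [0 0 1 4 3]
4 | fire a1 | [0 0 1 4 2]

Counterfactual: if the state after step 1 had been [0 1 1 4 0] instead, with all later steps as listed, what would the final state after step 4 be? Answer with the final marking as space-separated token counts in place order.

state after step 1 := [0 1 1 4 0]
2 | fire a2 | [0 0 1 4 3]
3 | fire a1 | [0 0 1 4 2]
4 | fire a1 | [0 0 1 4 1]

0 0 1 4 1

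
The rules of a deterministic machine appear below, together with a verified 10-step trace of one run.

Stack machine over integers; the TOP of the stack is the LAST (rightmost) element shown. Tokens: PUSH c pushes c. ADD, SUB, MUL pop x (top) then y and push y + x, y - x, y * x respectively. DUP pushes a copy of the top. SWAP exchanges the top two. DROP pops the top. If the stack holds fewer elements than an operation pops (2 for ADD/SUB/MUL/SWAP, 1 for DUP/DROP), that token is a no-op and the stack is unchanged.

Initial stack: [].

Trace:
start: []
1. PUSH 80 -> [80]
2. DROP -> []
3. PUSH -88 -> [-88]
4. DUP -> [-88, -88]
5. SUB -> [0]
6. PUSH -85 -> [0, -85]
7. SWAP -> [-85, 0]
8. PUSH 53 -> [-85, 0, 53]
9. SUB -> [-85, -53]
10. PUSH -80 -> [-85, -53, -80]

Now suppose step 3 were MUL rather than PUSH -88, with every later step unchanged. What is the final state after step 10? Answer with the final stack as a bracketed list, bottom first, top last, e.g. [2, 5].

(re-executing from step 3 with the substitution; state before step 3: [])
3. MUL -> []
4. DUP -> []
5. SUB -> []
6. PUSH -85 -> [-85]
7. SWAP -> [-85]
8. PUSH 53 -> [-85, 53]
9. SUB -> [-138]
10. PUSH -80 -> [-138, -80]

[-138, -80]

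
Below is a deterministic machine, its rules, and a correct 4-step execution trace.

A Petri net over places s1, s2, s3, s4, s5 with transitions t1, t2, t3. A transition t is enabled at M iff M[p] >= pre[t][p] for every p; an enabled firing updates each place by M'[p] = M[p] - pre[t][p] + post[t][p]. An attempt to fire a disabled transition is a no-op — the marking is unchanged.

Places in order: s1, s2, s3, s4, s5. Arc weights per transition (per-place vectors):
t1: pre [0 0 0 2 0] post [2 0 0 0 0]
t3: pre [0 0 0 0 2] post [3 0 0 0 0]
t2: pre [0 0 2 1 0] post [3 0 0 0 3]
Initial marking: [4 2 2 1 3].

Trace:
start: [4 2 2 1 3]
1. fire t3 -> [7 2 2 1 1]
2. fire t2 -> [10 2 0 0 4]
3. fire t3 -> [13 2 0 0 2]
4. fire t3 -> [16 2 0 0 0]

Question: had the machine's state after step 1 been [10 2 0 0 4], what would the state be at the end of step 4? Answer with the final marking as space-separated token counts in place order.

state after step 1 := [10 2 0 0 4]
2. fire t2 -> [10 2 0 0 4]
3. fire t3 -> [13 2 0 0 2]
4. fire t3 -> [16 2 0 0 0]

16 2 0 0 0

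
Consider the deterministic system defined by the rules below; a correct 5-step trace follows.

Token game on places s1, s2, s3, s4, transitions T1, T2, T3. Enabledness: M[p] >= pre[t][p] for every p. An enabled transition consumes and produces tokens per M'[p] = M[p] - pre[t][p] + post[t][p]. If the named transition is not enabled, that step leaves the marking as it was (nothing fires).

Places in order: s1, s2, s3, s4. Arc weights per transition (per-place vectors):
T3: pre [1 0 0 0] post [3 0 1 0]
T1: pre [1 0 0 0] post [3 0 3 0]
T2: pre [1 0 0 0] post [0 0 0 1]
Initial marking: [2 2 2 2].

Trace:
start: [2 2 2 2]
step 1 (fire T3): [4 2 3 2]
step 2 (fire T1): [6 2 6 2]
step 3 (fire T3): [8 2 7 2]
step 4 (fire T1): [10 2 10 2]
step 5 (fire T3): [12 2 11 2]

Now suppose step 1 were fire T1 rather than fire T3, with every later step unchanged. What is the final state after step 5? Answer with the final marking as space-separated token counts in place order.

12 2 13 2

(re-executing from step 1 with the substitution; state before step 1: [2 2 2 2])
step 1 (fire T1): [4 2 5 2]
step 2 (fire T1): [6 2 8 2]
step 3 (fire T3): [8 2 9 2]
step 4 (fire T1): [10 2 12 2]
step 5 (fire T3): [12 2 13 2]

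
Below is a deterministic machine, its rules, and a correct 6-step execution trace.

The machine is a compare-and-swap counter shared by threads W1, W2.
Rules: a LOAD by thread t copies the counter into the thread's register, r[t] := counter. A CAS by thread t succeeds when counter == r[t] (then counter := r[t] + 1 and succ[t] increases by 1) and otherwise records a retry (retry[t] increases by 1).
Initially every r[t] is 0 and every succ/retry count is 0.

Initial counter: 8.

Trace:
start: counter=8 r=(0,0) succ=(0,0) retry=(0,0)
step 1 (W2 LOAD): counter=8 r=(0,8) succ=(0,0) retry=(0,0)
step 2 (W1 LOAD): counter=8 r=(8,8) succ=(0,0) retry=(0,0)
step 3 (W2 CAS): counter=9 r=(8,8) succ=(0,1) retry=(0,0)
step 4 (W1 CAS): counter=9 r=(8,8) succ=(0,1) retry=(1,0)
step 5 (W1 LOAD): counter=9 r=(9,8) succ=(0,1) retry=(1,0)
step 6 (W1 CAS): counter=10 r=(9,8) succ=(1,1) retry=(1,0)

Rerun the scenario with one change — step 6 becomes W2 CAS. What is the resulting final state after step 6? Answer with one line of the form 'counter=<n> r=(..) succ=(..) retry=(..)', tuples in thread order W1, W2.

counter=9 r=(9,8) succ=(0,1) retry=(1,1)

(re-executing from step 6 with the substitution; state before step 6: counter=9 r=(9,8) succ=(0,1) retry=(1,0))
step 6 (W2 CAS): counter=9 r=(9,8) succ=(0,1) retry=(1,1)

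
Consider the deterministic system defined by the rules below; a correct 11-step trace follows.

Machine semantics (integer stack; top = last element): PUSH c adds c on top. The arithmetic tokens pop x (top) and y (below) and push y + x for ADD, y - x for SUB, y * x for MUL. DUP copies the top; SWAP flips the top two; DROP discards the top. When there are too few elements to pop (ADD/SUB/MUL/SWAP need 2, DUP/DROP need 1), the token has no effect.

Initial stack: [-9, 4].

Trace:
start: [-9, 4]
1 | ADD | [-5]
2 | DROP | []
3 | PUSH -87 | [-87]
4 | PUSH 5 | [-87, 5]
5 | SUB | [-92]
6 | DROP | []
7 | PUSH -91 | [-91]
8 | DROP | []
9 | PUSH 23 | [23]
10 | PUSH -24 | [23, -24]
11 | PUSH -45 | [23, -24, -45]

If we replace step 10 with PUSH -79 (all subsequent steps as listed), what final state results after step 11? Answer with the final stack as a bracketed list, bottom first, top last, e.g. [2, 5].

(re-executing from step 10 with the substitution; state before step 10: [23])
10 | PUSH -79 | [23, -79]
11 | PUSH -45 | [23, -79, -45]

[23, -79, -45]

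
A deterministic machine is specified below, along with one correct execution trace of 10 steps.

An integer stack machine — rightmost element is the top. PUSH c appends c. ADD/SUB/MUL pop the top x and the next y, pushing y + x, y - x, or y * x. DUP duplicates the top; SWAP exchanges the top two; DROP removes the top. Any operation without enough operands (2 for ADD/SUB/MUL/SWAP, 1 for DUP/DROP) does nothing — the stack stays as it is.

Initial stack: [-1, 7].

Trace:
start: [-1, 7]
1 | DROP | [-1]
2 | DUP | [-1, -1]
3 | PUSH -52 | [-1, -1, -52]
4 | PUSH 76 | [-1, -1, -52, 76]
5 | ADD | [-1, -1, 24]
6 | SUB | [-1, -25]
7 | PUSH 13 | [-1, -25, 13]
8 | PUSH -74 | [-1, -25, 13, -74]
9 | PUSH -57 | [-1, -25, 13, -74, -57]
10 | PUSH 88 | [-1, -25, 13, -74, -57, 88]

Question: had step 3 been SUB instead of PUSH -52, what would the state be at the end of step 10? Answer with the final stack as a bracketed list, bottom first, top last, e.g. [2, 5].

[76, 13, -74, -57, 88]

(re-executing from step 3 with the substitution; state before step 3: [-1, -1])
3 | SUB | [0]
4 | PUSH 76 | [0, 76]
5 | ADD | [76]
6 | SUB | [76]
7 | PUSH 13 | [76, 13]
8 | PUSH -74 | [76, 13, -74]
9 | PUSH -57 | [76, 13, -74, -57]
10 | PUSH 88 | [76, 13, -74, -57, 88]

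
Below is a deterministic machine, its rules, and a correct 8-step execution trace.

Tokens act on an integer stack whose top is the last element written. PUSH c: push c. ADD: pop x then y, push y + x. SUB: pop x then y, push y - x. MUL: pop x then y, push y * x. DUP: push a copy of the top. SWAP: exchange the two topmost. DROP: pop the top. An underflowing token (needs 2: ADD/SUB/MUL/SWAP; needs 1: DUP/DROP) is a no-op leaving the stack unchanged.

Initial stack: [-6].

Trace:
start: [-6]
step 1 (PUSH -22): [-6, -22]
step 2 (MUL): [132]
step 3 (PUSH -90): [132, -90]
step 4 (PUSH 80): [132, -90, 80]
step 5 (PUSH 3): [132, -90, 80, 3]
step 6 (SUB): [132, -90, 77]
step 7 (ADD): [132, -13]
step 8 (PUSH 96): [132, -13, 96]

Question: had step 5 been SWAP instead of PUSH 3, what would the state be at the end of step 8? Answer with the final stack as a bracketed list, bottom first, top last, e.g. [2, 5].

(re-executing from step 5 with the substitution; state before step 5: [132, -90, 80])
step 5 (SWAP): [132, 80, -90]
step 6 (SUB): [132, 170]
step 7 (ADD): [302]
step 8 (PUSH 96): [302, 96]

[302, 96]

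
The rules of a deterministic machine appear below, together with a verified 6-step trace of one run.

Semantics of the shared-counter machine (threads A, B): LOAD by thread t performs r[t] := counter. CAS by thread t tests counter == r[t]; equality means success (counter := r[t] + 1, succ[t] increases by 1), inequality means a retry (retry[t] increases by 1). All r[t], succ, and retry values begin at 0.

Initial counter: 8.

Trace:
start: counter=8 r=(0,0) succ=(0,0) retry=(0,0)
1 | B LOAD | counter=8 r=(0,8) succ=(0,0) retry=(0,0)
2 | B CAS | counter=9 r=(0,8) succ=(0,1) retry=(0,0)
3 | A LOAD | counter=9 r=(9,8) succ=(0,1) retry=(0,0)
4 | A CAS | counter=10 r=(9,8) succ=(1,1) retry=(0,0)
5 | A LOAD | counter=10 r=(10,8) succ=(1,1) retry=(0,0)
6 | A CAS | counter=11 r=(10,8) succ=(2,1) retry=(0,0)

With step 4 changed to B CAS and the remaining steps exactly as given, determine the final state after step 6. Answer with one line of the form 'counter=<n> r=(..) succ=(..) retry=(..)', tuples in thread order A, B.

counter=10 r=(9,8) succ=(1,1) retry=(0,1)

(re-executing from step 4 with the substitution; state before step 4: counter=9 r=(9,8) succ=(0,1) retry=(0,0))
4 | B CAS | counter=9 r=(9,8) succ=(0,1) retry=(0,1)
5 | A LOAD | counter=9 r=(9,8) succ=(0,1) retry=(0,1)
6 | A CAS | counter=10 r=(9,8) succ=(1,1) retry=(0,1)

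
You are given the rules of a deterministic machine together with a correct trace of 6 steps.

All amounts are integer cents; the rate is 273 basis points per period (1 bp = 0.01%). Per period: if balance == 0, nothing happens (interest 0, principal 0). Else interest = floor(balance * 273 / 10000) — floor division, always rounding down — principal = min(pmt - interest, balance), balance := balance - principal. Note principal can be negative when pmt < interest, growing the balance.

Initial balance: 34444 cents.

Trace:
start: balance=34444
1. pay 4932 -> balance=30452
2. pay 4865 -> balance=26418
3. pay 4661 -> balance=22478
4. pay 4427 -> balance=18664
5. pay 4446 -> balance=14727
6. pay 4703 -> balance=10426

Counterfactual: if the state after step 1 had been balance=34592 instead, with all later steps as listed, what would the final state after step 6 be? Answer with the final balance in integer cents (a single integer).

state after step 1 := balance=34592
2. pay 4865 -> balance=30671
3. pay 4661 -> balance=26847
4. pay 4427 -> balance=23152
5. pay 4446 -> balance=19338
6. pay 4703 -> balance=15162

15162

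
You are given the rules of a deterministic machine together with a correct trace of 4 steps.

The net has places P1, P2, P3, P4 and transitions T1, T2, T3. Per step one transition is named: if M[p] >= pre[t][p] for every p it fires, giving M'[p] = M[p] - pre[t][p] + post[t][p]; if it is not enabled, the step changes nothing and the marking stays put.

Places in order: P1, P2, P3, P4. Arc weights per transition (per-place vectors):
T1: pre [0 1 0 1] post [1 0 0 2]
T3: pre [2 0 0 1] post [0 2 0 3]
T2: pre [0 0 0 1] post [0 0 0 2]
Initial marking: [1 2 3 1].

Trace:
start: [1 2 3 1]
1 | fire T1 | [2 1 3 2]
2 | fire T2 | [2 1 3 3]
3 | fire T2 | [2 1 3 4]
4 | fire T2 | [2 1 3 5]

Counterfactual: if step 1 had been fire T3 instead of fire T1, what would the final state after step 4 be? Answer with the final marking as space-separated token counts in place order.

1 2 3 4

(re-executing from step 1 with the substitution; state before step 1: [1 2 3 1])
1 | fire T3 | [1 2 3 1]
2 | fire T2 | [1 2 3 2]
3 | fire T2 | [1 2 3 3]
4 | fire T2 | [1 2 3 4]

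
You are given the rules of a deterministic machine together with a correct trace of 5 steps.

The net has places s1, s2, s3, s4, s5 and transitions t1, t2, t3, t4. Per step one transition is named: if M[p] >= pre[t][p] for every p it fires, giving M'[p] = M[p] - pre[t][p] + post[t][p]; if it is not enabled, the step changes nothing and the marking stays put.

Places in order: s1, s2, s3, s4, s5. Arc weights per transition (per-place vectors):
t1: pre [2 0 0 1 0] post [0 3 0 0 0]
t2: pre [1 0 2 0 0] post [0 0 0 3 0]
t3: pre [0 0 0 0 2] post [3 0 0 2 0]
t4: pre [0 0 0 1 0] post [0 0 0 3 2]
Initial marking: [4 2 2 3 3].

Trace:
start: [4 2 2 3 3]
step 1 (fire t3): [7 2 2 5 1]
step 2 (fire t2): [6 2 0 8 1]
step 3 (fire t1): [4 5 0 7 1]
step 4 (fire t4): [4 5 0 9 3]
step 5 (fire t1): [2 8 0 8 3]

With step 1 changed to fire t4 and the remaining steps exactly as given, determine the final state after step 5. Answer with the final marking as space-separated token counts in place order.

1 5 0 9 7

(re-executing from step 1 with the substitution; state before step 1: [4 2 2 3 3])
step 1 (fire t4): [4 2 2 5 5]
step 2 (fire t2): [3 2 0 8 5]
step 3 (fire t1): [1 5 0 7 5]
step 4 (fire t4): [1 5 0 9 7]
step 5 (fire t1): [1 5 0 9 7]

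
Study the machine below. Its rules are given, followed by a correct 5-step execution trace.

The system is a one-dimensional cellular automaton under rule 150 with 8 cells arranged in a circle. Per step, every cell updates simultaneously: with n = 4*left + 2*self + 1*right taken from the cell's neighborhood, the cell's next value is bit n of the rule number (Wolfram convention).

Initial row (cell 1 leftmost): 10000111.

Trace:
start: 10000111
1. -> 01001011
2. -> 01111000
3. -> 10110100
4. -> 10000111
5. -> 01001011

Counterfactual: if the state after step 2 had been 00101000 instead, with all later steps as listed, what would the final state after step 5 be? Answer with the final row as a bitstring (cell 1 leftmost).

11000110

state after step 2 := 00101000
3. -> 01101100
4. -> 10000010
5. -> 11000110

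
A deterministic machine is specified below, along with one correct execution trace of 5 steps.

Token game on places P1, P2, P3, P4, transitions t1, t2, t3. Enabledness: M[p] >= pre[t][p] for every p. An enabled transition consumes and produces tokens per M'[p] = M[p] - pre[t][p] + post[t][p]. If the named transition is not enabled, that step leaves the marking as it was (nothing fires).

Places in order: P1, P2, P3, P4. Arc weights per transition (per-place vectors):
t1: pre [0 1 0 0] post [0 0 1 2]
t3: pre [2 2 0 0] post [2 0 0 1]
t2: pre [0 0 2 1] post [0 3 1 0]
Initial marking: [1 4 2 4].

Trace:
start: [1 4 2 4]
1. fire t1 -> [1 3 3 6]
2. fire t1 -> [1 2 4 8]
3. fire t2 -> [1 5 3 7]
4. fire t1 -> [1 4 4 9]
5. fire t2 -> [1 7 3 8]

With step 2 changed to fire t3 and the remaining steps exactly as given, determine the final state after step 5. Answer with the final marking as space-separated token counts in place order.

1 8 2 6

(re-executing from step 2 with the substitution; state before step 2: [1 3 3 6])
2. fire t3 -> [1 3 3 6]
3. fire t2 -> [1 6 2 5]
4. fire t1 -> [1 5 3 7]
5. fire t2 -> [1 8 2 6]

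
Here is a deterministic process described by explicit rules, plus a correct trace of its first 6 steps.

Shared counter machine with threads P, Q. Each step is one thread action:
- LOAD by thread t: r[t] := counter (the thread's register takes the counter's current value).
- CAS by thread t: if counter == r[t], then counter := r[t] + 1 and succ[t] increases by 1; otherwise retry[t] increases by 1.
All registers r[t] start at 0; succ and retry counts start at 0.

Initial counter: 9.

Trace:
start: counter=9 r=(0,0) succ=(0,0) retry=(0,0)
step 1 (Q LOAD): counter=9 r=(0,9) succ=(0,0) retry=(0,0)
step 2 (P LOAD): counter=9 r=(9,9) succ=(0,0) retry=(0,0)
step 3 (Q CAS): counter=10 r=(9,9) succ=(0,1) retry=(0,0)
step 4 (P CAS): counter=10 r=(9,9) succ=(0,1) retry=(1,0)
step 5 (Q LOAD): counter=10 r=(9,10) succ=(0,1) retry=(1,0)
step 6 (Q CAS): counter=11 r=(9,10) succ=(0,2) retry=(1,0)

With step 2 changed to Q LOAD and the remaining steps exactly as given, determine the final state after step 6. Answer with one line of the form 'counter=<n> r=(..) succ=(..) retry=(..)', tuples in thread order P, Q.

(re-executing from step 2 with the substitution; state before step 2: counter=9 r=(0,9) succ=(0,0) retry=(0,0))
step 2 (Q LOAD): counter=9 r=(0,9) succ=(0,0) retry=(0,0)
step 3 (Q CAS): counter=10 r=(0,9) succ=(0,1) retry=(0,0)
step 4 (P CAS): counter=10 r=(0,9) succ=(0,1) retry=(1,0)
step 5 (Q LOAD): counter=10 r=(0,10) succ=(0,1) retry=(1,0)
step 6 (Q CAS): counter=11 r=(0,10) succ=(0,2) retry=(1,0)

counter=11 r=(0,10) succ=(0,2) retry=(1,0)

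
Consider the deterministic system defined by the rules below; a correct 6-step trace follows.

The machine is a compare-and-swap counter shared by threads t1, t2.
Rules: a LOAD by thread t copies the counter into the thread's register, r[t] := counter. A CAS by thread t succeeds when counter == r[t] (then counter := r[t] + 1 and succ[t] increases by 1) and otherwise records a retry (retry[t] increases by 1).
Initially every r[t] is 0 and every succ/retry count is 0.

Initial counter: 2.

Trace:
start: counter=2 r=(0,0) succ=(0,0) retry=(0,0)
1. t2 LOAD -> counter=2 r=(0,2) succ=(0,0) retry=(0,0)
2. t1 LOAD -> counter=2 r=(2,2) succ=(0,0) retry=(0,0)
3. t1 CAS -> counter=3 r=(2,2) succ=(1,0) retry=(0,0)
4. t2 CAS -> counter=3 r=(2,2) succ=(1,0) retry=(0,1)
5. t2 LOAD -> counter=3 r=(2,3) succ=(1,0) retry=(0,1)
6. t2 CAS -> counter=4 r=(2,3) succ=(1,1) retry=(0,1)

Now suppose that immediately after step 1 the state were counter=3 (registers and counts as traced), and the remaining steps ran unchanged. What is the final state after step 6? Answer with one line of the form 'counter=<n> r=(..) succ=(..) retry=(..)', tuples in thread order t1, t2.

state after step 1 := counter=3 r=(0,2) succ=(0,0) retry=(0,0)
2. t1 LOAD -> counter=3 r=(3,2) succ=(0,0) retry=(0,0)
3. t1 CAS -> counter=4 r=(3,2) succ=(1,0) retry=(0,0)
4. t2 CAS -> counter=4 r=(3,2) succ=(1,0) retry=(0,1)
5. t2 LOAD -> counter=4 r=(3,4) succ=(1,0) retry=(0,1)
6. t2 CAS -> counter=5 r=(3,4) succ=(1,1) retry=(0,1)

counter=5 r=(3,4) succ=(1,1) retry=(0,1)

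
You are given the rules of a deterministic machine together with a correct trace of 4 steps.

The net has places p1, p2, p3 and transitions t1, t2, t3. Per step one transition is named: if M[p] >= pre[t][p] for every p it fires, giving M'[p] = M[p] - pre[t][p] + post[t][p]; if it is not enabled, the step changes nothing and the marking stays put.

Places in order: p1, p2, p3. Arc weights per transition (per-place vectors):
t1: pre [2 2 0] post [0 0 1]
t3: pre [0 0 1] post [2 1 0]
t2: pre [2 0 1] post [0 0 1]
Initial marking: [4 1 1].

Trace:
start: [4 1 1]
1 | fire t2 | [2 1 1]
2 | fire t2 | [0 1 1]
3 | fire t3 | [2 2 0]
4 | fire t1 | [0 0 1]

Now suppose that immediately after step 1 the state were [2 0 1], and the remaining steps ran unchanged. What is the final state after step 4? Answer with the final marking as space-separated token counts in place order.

state after step 1 := [2 0 1]
2 | fire t2 | [0 0 1]
3 | fire t3 | [2 1 0]
4 | fire t1 | [2 1 0]

2 1 0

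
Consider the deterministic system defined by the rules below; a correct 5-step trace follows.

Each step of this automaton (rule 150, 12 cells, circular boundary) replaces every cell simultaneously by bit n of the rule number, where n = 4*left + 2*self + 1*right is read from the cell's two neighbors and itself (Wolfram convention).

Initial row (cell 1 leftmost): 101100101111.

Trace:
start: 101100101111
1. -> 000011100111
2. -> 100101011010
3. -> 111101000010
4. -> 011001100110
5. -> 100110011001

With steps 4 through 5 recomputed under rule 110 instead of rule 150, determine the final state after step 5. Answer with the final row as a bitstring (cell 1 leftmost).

101101001100

(re-executing steps 4..5 under rule 110; state before step 4: 111101000010)
4. -> 100111000111
5. -> 101101001100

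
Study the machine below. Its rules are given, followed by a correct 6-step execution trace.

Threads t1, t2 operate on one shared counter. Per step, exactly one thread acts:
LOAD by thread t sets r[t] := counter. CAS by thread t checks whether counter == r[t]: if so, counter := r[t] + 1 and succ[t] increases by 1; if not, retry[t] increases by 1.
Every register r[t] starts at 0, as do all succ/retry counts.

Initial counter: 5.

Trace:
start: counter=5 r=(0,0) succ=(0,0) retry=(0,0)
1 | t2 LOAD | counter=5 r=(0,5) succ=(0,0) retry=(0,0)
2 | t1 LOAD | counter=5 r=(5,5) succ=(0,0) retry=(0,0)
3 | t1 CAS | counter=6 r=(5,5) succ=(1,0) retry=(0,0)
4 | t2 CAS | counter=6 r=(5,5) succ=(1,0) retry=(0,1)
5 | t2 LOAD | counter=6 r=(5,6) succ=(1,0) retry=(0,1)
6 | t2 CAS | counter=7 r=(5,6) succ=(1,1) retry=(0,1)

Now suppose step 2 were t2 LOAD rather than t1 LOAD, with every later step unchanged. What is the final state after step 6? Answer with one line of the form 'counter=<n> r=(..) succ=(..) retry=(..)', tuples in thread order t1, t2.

(re-executing from step 2 with the substitution; state before step 2: counter=5 r=(0,5) succ=(0,0) retry=(0,0))
2 | t2 LOAD | counter=5 r=(0,5) succ=(0,0) retry=(0,0)
3 | t1 CAS | counter=5 r=(0,5) succ=(0,0) retry=(1,0)
4 | t2 CAS | counter=6 r=(0,5) succ=(0,1) retry=(1,0)
5 | t2 LOAD | counter=6 r=(0,6) succ=(0,1) retry=(1,0)
6 | t2 CAS | counter=7 r=(0,6) succ=(0,2) retry=(1,0)

counter=7 r=(0,6) succ=(0,2) retry=(1,0)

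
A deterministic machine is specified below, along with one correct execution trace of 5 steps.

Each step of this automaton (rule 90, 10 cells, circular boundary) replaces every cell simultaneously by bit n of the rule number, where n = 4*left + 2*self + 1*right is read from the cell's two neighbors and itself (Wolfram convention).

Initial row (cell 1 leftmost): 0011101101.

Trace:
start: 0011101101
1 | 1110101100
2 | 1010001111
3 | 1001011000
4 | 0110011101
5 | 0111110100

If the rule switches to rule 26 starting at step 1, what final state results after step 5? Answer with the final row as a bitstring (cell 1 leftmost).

(re-executing steps 1..5 under rule 26; state before step 1: 0011101101)
1 | 1110001000
2 | 1001010101
3 | 0110000001
4 | 0101000010
5 | 1000100101

1000100101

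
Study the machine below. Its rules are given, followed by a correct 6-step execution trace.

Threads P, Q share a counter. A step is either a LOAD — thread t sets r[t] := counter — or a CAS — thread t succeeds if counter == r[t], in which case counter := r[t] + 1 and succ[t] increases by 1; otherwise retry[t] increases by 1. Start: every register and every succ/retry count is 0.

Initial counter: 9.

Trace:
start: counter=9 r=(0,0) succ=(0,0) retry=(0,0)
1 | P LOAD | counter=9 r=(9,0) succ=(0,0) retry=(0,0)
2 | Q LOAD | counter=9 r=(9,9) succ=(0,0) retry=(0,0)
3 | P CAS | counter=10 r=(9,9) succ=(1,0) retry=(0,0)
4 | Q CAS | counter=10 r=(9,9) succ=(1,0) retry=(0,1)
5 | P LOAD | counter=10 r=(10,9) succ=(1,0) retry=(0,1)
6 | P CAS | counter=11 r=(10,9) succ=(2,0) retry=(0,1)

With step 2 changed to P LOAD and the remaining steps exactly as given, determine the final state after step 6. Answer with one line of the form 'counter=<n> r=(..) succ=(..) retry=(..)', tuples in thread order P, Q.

counter=11 r=(10,0) succ=(2,0) retry=(0,1)

(re-executing from step 2 with the substitution; state before step 2: counter=9 r=(9,0) succ=(0,0) retry=(0,0))
2 | P LOAD | counter=9 r=(9,0) succ=(0,0) retry=(0,0)
3 | P CAS | counter=10 r=(9,0) succ=(1,0) retry=(0,0)
4 | Q CAS | counter=10 r=(9,0) succ=(1,0) retry=(0,1)
5 | P LOAD | counter=10 r=(10,0) succ=(1,0) retry=(0,1)
6 | P CAS | counter=11 r=(10,0) succ=(2,0) retry=(0,1)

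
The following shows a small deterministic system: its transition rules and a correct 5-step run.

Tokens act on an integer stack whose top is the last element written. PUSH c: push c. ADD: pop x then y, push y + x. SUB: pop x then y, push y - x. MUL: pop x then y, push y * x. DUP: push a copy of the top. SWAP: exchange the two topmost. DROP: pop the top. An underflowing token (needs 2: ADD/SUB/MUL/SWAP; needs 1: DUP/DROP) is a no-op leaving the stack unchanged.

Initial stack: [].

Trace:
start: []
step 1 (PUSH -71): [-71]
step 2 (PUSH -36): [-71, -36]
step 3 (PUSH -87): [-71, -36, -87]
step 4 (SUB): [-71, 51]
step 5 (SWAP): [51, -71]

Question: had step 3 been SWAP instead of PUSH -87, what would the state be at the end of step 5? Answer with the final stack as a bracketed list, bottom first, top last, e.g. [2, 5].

(re-executing from step 3 with the substitution; state before step 3: [-71, -36])
step 3 (SWAP): [-36, -71]
step 4 (SUB): [35]
step 5 (SWAP): [35]

[35]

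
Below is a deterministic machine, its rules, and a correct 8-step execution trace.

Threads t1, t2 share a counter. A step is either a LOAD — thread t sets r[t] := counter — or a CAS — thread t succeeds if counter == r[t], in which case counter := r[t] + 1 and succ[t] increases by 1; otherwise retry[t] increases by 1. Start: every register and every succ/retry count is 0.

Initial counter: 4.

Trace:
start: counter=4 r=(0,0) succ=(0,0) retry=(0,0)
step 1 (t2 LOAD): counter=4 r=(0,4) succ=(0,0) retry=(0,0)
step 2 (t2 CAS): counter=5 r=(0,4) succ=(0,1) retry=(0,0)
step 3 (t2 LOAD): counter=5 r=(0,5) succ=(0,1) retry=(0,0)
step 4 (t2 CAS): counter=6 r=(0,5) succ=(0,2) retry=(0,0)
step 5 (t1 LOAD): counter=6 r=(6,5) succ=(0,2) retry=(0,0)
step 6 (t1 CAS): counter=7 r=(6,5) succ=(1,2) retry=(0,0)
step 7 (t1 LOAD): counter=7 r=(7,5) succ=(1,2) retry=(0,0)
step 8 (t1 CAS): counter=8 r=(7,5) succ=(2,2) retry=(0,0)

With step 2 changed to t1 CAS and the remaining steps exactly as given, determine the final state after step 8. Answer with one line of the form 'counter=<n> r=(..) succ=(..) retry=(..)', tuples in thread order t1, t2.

(re-executing from step 2 with the substitution; state before step 2: counter=4 r=(0,4) succ=(0,0) retry=(0,0))
step 2 (t1 CAS): counter=4 r=(0,4) succ=(0,0) retry=(1,0)
step 3 (t2 LOAD): counter=4 r=(0,4) succ=(0,0) retry=(1,0)
step 4 (t2 CAS): counter=5 r=(0,4) succ=(0,1) retry=(1,0)
step 5 (t1 LOAD): counter=5 r=(5,4) succ=(0,1) retry=(1,0)
step 6 (t1 CAS): counter=6 r=(5,4) succ=(1,1) retry=(1,0)
step 7 (t1 LOAD): counter=6 r=(6,4) succ=(1,1) retry=(1,0)
step 8 (t1 CAS): counter=7 r=(6,4) succ=(2,1) retry=(1,0)

counter=7 r=(6,4) succ=(2,1) retry=(1,0)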